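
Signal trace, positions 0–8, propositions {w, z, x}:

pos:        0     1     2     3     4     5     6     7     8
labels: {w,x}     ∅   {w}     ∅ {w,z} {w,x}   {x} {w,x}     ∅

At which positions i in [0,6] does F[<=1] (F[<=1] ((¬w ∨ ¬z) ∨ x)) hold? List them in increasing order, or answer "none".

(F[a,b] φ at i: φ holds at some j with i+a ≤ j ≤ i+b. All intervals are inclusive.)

0, 1, 2, 3, 4, 5, 6

Evaluate at each i in [0,6]:
  i=0: ✓ (witness j=0)
  i=1: ✓ (witness j=1)
  i=2: ✓ (witness j=2)
  i=3: ✓ (witness j=3)
  i=4: ✓ (witness j=4)
  i=5: ✓ (witness j=5)
  i=6: ✓ (witness j=6)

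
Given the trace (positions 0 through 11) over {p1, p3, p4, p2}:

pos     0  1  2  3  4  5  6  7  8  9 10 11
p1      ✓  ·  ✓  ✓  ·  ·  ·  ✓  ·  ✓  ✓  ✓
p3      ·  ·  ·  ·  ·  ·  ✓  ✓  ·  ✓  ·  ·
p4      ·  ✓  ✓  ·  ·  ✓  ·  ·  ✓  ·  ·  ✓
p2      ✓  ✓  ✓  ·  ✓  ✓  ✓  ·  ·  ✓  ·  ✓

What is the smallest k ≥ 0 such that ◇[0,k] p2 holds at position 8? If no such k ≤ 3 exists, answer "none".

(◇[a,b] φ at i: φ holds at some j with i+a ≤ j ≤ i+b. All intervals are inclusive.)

Scan j = 8,9,… for p2:
  j=8: fails
  j=9: holds
First hit at j=9, so smallest k = 9-8 = 1.

1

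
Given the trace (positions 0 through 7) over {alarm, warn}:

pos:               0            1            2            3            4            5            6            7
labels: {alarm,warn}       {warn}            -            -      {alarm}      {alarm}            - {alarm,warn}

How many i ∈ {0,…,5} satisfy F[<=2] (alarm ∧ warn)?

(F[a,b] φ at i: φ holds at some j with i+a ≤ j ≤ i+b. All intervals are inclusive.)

2

Evaluate at each i in [0,5]:
  i=0: ✓ (witness j=0)
  i=1: ✗ (none in [1,3])
  i=2: ✗ (none in [2,4])
  i=3: ✗ (none in [3,5])
  i=4: ✗ (none in [4,6])
  i=5: ✓ (witness j=7)
Positions where it holds: {0, 5} → 2.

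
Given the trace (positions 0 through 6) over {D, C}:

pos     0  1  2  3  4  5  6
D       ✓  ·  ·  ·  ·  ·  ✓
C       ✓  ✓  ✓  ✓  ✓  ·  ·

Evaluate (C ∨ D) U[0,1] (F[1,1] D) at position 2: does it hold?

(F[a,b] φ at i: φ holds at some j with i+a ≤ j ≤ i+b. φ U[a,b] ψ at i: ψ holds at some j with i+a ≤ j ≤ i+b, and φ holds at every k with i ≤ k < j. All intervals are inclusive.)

No

Need some j in [2,3] with F[1,1] D, and (C ∨ D) at every k in [2,j-1].
  j=2: F[1,1] D — fails (none in [3,3]).
  j=3: F[1,1] D — fails (none in [4,4]).
No j in the window works → until fails.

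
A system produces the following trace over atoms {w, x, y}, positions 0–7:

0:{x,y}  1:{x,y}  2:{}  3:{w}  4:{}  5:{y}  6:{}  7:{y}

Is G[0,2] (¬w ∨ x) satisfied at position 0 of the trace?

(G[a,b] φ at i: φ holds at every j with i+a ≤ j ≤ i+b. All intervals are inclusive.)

Check (¬w ∨ x) at every j in [0,2]:
  j=0: true
  j=1: true
  j=2: true
All positions satisfy it → formula holds.

True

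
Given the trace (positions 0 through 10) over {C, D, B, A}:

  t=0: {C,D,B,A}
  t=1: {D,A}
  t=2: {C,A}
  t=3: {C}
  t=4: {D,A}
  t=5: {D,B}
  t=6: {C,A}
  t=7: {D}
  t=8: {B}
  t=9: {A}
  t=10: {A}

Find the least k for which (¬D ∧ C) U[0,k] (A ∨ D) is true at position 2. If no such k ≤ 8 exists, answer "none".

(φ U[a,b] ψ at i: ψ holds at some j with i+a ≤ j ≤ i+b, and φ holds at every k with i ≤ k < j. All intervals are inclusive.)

0

Need earliest j ≥ 2 with (A ∨ D), and (¬D ∧ C) at every k in [2,j-1].
  j=2: rhs holds (empty prefix). k = 0.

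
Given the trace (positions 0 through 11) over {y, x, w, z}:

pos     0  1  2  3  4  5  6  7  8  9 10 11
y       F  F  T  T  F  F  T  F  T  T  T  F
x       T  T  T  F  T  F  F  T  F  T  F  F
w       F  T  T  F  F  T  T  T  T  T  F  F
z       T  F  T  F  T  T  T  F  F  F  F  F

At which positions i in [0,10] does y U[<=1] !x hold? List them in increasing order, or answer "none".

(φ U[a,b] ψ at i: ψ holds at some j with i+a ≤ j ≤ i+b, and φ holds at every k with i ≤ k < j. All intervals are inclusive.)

Evaluate at each i in [0,10]:
  i=0: ✗ (no rhs in [0,1])
  i=1: ✗ (no rhs in [1,2])
  i=2: ✓ (rhs at j=3; lhs holds on [2,2])
  i=3: ✓ (rhs at j=3)
  i=4: ✗ (lhs fails at k=4 before rhs at j=5)
  i=5: ✓ (rhs at j=5)
  i=6: ✓ (rhs at j=6)
  i=7: ✗ (lhs fails at k=7 before rhs at j=8)
  i=8: ✓ (rhs at j=8)
  i=9: ✓ (rhs at j=10; lhs holds on [9,9])
  i=10: ✓ (rhs at j=10)

2, 3, 5, 6, 8, 9, 10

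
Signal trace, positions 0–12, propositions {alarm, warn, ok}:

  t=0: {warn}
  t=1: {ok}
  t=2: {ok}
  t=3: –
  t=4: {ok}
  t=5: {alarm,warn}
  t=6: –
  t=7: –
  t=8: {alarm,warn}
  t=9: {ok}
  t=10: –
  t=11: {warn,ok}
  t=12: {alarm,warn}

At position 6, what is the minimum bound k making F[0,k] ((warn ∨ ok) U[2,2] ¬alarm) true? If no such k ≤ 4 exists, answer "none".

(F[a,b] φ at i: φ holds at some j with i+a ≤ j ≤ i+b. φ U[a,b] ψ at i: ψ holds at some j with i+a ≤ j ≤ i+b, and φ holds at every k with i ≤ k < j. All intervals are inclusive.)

Scan j = 6,7,… for ((warn ∨ ok) U[2,2] ¬alarm):
  j=6: fails
  j=7: fails
  j=8: holds
First hit at j=8, so smallest k = 8-6 = 2.

2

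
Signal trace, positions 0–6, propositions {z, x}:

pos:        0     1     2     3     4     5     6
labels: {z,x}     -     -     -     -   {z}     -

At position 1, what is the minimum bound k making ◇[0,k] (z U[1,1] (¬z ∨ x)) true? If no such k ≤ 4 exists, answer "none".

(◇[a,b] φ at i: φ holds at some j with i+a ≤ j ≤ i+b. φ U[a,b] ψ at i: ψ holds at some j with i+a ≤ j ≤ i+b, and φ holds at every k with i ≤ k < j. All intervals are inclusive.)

4

Scan j = 1,2,… for (z U[1,1] (¬z ∨ x)):
  j=1: fails
  j=2: fails
  j=3: fails
  j=4: fails
  j=5: holds
First hit at j=5, so smallest k = 5-1 = 4.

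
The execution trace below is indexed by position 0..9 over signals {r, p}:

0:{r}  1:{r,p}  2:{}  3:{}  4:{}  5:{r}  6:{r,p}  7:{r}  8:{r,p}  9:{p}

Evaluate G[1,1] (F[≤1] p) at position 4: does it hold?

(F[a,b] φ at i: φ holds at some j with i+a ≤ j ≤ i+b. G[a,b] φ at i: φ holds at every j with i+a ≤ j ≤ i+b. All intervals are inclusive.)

Check F[≤1] p at every j in [5,5]:
  j=5: holds (witness at 6)
All positions satisfy it → formula holds.

Yes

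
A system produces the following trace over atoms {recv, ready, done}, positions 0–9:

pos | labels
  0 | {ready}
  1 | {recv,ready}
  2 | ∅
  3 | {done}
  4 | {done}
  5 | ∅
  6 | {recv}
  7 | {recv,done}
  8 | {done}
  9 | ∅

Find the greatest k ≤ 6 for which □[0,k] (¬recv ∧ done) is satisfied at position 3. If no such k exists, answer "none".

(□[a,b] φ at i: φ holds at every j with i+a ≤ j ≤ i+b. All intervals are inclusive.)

(¬recv ∧ done) must hold from j=3 onward; find where it first fails.
  j=3: holds
  j=4: holds
  j=5: fails
Holds on [3,4], so largest k = 1.

1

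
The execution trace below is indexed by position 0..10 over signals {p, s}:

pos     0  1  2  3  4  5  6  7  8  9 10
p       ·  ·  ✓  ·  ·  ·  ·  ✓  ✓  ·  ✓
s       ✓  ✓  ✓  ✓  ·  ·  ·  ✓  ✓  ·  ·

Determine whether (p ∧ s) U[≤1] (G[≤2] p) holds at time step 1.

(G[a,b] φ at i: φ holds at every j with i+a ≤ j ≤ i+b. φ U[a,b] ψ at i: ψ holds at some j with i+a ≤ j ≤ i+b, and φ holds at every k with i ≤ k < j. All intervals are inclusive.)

Does not hold

Need some j in [1,2] with G[≤2] p, and (p ∧ s) at every k in [1,j-1].
  j=1: G[≤2] p — fails at 1.
  j=2: G[≤2] p — fails at 3.
No j in the window works → until fails.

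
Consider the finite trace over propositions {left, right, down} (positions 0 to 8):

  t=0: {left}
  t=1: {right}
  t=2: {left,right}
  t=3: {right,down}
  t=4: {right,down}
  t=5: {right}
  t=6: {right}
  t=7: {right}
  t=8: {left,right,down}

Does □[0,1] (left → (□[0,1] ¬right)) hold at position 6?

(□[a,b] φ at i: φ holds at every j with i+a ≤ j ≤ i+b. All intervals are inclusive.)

Yes

Check (left → (□[0,1] ¬right)) at every j in [6,7]:
  j=6: antecedent false → ✓
  j=7: antecedent false → ✓
All positions satisfy it → formula holds.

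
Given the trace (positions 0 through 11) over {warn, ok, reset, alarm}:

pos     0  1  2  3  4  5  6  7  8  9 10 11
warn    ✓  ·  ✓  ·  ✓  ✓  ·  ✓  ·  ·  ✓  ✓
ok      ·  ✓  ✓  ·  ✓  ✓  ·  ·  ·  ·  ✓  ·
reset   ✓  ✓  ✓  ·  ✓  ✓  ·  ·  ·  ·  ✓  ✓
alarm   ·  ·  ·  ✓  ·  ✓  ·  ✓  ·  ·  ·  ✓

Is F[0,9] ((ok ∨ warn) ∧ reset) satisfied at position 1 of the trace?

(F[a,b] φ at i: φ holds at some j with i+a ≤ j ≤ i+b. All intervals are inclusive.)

Yes

Check ((ok ∨ warn) ∧ reset) at each j in [1,10]:
  j=1: true
  j=2: true
  j=3: false
  j=4: true
  j=5: true
  j=6: false
  j=7: false
  j=8: false
  j=9: false
  j=10: true
Found at j=1 → formula holds.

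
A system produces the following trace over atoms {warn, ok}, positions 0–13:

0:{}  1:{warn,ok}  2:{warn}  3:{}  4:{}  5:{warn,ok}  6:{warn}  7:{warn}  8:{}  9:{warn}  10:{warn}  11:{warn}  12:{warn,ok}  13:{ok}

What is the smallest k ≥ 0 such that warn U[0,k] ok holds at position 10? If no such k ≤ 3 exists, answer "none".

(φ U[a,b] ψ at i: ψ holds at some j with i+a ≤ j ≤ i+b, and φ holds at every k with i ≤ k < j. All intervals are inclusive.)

2

Need earliest j ≥ 10 with ok, and warn at every k in [10,j-1].
  j=10: rhs fails.
  j=11: rhs fails.
  j=12: rhs holds; lhs holds on [10,11]. k = 2.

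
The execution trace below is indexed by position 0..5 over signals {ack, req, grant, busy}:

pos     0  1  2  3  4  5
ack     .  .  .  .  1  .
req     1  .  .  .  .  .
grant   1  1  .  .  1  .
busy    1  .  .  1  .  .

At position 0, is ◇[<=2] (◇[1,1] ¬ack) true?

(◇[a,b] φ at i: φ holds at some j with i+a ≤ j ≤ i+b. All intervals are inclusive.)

Yes

Check ◇[1,1] ¬ack at each j in [0,2]:
  j=0: holds (witness at 1)
  j=1: holds (witness at 2)
  j=2: holds (witness at 3)
Found at j=0 → formula holds.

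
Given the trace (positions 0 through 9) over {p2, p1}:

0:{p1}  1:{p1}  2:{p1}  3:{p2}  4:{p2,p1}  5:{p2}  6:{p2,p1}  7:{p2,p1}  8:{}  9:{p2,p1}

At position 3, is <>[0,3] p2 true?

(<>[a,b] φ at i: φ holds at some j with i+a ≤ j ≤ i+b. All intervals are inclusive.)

True

Check p2 at each j in [3,6]:
  j=3: true
  j=4: true
  j=5: true
  j=6: true
Found at j=3 → formula holds.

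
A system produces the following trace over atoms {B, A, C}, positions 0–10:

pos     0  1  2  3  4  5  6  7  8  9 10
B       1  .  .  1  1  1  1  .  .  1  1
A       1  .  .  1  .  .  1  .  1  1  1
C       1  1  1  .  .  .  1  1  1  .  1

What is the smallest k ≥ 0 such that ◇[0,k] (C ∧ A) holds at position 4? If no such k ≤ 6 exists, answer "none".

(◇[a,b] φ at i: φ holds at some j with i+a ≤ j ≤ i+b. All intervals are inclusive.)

2

Scan j = 4,5,… for (C ∧ A):
  j=4: fails
  j=5: fails
  j=6: holds
First hit at j=6, so smallest k = 6-4 = 2.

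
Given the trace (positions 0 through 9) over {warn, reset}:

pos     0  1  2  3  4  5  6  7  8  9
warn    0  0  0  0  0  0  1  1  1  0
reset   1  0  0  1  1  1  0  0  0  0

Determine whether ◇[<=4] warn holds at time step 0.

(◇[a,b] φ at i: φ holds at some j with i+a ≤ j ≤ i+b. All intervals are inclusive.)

Check warn at each j in [0,4]:
  j=0: false
  j=1: false
  j=2: false
  j=3: false
  j=4: false
No position in the window satisfies it → formula fails.

Does not hold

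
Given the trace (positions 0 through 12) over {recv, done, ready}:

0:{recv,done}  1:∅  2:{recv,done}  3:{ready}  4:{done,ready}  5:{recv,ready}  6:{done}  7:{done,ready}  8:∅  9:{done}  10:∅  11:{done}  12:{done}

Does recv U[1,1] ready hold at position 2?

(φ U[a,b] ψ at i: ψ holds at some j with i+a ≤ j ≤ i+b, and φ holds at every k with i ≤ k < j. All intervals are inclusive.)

True

Need some j in [3,3] with ready, and recv at every k in [2,j-1].
  j=3: ready holds; recv holds at every k in [2,2] → satisfied.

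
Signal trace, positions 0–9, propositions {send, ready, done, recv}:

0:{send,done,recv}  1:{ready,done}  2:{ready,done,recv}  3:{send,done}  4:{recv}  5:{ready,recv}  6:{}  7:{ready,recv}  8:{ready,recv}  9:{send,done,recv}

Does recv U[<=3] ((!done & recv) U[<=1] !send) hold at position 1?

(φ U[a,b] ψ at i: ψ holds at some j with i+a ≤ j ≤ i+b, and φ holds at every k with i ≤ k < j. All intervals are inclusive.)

Need some j in [1,4] with ((!done & recv) U[<=1] !send), and recv at every k in [1,j-1].
  j=1: ((!done & recv) U[<=1] !send) holds; no prefix to check → satisfied.

Holds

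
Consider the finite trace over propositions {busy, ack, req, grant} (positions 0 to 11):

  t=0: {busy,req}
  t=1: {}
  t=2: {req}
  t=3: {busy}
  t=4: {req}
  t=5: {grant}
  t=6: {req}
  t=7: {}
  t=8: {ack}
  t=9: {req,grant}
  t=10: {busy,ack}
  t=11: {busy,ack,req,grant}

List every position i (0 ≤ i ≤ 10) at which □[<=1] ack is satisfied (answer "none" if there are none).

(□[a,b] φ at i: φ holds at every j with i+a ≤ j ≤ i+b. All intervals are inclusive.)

10

Evaluate at each i in [0,10]:
  i=0: ✗ (fails at j=0)
  i=1: ✗ (fails at j=1)
  i=2: ✗ (fails at j=2)
  i=3: ✗ (fails at j=3)
  i=4: ✗ (fails at j=4)
  i=5: ✗ (fails at j=5)
  i=6: ✗ (fails at j=6)
  i=7: ✗ (fails at j=7)
  i=8: ✗ (fails at j=9)
  i=9: ✗ (fails at j=9)
  i=10: ✓ (all of [10,11])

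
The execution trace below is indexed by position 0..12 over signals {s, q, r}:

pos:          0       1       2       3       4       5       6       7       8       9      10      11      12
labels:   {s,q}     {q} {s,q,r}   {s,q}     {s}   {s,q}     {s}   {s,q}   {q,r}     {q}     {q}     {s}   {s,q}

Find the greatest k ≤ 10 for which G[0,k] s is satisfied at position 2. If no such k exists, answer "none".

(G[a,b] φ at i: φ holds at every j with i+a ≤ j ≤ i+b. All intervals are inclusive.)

s must hold from j=2 onward; find where it first fails.
  j=2: holds
  j=3: holds
  j=4: holds
  j=5: holds
  j=6: holds
  j=7: holds
  j=8: fails
Holds on [2,7], so largest k = 5.

5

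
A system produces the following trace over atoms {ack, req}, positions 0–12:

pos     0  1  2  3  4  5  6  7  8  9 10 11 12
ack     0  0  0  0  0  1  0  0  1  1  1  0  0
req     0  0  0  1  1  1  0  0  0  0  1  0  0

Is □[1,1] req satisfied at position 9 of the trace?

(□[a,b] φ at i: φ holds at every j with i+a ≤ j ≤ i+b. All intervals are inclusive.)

Check req at every j in [10,10]:
  j=10: true
All positions satisfy it → formula holds.

Holds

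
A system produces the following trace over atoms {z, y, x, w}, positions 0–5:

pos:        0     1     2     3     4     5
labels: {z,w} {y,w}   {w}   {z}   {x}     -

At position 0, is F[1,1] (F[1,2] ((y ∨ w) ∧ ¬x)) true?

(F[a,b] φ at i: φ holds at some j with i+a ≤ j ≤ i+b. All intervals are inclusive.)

Yes

Check F[1,2] ((y ∨ w) ∧ ¬x) at each j in [1,1]:
  j=1: holds (witness at 2)
Found at j=1 → formula holds.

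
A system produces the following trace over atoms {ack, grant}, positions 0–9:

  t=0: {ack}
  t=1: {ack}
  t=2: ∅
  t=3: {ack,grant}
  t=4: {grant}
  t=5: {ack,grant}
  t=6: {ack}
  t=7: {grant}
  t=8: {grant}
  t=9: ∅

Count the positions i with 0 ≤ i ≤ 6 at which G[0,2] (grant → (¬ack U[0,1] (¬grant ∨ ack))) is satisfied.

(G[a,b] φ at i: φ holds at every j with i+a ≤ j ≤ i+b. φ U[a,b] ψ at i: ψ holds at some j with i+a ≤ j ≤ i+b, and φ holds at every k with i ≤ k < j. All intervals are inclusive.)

5

Evaluate at each i in [0,6]:
  i=0: ✓ (all of [0,2])
  i=1: ✓ (all of [1,3])
  i=2: ✓ (all of [2,4])
  i=3: ✓ (all of [3,5])
  i=4: ✓ (all of [4,6])
  i=5: ✗ (fails at j=7)
  i=6: ✗ (fails at j=7)
Positions where it holds: {0, 1, 2, 3, 4} → 5.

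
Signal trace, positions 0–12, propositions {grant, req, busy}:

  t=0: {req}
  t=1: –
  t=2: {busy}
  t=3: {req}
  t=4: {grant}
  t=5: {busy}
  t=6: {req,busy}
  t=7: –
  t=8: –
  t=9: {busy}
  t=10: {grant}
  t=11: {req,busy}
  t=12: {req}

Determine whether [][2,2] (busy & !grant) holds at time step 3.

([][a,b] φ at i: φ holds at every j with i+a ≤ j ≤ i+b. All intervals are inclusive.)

Check (busy & !grant) at every j in [5,5]:
  j=5: true
All positions satisfy it → formula holds.

Holds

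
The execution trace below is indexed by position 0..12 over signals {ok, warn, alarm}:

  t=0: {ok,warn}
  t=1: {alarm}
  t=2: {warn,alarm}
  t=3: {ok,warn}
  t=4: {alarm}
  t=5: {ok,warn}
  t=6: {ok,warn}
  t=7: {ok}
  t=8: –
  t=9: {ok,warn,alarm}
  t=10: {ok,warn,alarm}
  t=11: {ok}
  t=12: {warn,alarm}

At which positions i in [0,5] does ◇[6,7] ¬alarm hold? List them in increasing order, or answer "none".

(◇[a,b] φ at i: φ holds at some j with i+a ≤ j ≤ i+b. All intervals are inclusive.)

Evaluate at each i in [0,5]:
  i=0: ✓ (witness j=6)
  i=1: ✓ (witness j=7)
  i=2: ✓ (witness j=8)
  i=3: ✗ (none in [9,10])
  i=4: ✓ (witness j=11)
  i=5: ✓ (witness j=11)

0, 1, 2, 4, 5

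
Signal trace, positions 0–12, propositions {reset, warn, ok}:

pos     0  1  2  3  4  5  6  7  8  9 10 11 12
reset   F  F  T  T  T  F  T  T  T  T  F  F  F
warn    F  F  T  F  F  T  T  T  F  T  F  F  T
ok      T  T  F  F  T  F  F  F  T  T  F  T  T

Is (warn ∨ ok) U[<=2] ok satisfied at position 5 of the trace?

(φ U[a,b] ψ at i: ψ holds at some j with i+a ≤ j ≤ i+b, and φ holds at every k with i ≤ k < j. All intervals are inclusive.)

Does not hold

Need some j in [5,7] with ok, and (warn ∨ ok) at every k in [5,j-1].
  j=5: ok false.
  j=6: ok false.
  j=7: ok false.
No j in the window works → until fails.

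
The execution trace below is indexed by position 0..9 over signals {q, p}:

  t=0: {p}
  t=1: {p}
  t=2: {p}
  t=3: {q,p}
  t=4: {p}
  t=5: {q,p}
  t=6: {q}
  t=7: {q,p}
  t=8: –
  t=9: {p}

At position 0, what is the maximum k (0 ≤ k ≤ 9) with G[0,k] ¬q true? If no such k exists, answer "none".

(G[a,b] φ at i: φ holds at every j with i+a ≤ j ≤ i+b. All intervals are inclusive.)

¬q must hold from j=0 onward; find where it first fails.
  j=0: holds
  j=1: holds
  j=2: holds
  j=3: fails
Holds on [0,2], so largest k = 2.

2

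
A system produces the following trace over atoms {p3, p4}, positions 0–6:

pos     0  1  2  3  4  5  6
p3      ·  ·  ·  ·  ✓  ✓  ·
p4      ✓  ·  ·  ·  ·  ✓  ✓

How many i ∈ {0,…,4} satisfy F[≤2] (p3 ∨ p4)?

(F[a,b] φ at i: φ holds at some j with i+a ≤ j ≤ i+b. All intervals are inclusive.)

Evaluate at each i in [0,4]:
  i=0: ✓ (witness j=0)
  i=1: ✗ (none in [1,3])
  i=2: ✓ (witness j=4)
  i=3: ✓ (witness j=4)
  i=4: ✓ (witness j=4)
Positions where it holds: {0, 2, 3, 4} → 4.

4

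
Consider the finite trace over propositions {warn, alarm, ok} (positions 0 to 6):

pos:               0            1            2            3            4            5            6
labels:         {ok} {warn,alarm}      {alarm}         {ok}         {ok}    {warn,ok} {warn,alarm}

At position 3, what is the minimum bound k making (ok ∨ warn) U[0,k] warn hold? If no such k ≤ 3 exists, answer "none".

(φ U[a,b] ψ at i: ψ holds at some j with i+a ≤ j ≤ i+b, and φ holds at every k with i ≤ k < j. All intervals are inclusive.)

2

Need earliest j ≥ 3 with warn, and (ok ∨ warn) at every k in [3,j-1].
  j=3: rhs fails.
  j=4: rhs fails.
  j=5: rhs holds; lhs holds on [3,4]. k = 2.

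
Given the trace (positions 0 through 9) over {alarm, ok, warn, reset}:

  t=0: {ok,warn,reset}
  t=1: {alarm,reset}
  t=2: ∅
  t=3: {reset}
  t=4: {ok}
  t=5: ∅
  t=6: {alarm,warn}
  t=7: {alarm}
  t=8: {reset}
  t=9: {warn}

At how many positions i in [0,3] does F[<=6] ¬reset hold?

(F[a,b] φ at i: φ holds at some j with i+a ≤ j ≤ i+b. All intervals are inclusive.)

Evaluate at each i in [0,3]:
  i=0: ✓ (witness j=2)
  i=1: ✓ (witness j=2)
  i=2: ✓ (witness j=2)
  i=3: ✓ (witness j=4)
Positions where it holds: {0, 1, 2, 3} → 4.

4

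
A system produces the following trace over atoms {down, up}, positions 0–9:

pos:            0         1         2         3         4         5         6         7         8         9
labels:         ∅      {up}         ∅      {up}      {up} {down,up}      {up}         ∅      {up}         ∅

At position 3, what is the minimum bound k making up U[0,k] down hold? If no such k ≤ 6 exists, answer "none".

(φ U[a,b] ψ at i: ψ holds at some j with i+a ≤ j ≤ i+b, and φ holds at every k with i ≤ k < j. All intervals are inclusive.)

Need earliest j ≥ 3 with down, and up at every k in [3,j-1].
  j=3: rhs fails.
  j=4: rhs fails.
  j=5: rhs holds; lhs holds on [3,4]. k = 2.

2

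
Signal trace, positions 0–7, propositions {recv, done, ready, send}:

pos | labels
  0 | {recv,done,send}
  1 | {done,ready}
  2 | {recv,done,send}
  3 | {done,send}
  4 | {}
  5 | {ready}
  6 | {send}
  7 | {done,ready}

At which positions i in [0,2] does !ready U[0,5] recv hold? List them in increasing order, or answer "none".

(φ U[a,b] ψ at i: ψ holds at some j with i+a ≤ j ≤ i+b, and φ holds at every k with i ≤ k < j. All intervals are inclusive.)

0, 2

Evaluate at each i in [0,2]:
  i=0: ✓ (rhs at j=0)
  i=1: ✗ (lhs fails at k=1 before rhs at j=2)
  i=2: ✓ (rhs at j=2)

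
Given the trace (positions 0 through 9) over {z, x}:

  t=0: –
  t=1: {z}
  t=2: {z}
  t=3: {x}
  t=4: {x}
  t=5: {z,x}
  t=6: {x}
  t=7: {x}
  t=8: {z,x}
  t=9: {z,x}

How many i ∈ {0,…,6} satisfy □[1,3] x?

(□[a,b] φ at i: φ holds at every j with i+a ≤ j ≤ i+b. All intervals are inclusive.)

Evaluate at each i in [0,6]:
  i=0: ✗ (fails at j=1)
  i=1: ✗ (fails at j=2)
  i=2: ✓ (all of [3,5])
  i=3: ✓ (all of [4,6])
  i=4: ✓ (all of [5,7])
  i=5: ✓ (all of [6,8])
  i=6: ✓ (all of [7,9])
Positions where it holds: {2, 3, 4, 5, 6} → 5.

5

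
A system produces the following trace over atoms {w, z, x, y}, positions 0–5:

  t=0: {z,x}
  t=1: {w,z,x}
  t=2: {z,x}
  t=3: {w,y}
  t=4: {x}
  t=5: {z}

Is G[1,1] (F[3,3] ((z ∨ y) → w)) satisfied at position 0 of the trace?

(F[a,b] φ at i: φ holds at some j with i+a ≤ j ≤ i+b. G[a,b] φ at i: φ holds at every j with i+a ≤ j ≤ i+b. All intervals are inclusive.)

True

Check F[3,3] ((z ∨ y) → w) at every j in [1,1]:
  j=1: holds (witness at 4)
All positions satisfy it → formula holds.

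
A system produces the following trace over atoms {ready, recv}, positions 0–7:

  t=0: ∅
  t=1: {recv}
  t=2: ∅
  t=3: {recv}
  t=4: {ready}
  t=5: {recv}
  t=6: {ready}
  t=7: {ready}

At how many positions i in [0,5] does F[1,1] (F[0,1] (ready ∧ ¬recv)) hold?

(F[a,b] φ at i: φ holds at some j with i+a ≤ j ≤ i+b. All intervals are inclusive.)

Evaluate at each i in [0,5]:
  i=0: ✗ (none in [1,1])
  i=1: ✗ (none in [2,2])
  i=2: ✓ (witness j=3)
  i=3: ✓ (witness j=4)
  i=4: ✓ (witness j=5)
  i=5: ✓ (witness j=6)
Positions where it holds: {2, 3, 4, 5} → 4.

4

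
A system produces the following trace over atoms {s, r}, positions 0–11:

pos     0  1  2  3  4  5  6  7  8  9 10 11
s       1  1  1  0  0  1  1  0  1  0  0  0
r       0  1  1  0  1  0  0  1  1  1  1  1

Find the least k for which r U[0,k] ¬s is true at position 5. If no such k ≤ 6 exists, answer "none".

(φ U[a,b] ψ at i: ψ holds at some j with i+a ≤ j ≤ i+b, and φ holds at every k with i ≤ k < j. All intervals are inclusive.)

Need earliest j ≥ 5 with ¬s, and r at every k in [5,j-1].
  j=5: rhs fails.
  j=6: rhs fails.
  j=7: rhs holds but lhs fails at k=5.
  j=8: rhs fails.
  j=9: rhs holds but lhs fails at k=5.
  j=10: rhs holds but lhs fails at k=5.
  j=11: rhs holds but lhs fails at k=5.
No witness within the range → none.

none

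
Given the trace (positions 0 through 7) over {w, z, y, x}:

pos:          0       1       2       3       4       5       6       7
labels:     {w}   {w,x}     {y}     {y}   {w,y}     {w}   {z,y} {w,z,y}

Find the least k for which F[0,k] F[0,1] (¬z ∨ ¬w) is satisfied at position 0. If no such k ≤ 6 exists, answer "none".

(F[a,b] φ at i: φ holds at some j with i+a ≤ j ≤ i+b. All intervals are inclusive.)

Scan j = 0,1,… for F[0,1] (¬z ∨ ¬w):
  j=0: holds
First hit at j=0, so smallest k = 0-0 = 0.

0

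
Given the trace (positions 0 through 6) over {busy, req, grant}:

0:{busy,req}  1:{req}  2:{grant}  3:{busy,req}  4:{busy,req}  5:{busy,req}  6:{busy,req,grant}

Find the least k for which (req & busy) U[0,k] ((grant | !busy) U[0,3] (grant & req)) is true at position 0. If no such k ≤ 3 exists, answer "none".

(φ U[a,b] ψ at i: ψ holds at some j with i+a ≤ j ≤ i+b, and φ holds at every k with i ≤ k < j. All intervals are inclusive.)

none

Need earliest j ≥ 0 with ((grant | !busy) U[0,3] (grant & req)), and (req & busy) at every k in [0,j-1].
  j=0: rhs fails.
  j=1: rhs fails.
  j=2: rhs fails.
  j=3: rhs fails.
No witness within the range → none.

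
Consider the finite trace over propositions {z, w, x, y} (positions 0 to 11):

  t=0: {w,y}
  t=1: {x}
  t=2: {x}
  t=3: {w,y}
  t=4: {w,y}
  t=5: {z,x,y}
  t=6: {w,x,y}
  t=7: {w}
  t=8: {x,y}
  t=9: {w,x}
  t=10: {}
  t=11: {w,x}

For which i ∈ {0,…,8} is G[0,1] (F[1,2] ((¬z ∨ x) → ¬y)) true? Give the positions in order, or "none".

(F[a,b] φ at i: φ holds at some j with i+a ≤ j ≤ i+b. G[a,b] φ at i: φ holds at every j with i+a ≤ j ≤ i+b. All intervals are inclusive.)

Evaluate at each i in [0,8]:
  i=0: ✓ (all of [0,1])
  i=1: ✗ (fails at j=2)
  i=2: ✗ (fails at j=2)
  i=3: ✗ (fails at j=3)
  i=4: ✗ (fails at j=4)
  i=5: ✓ (all of [5,6])
  i=6: ✓ (all of [6,7])
  i=7: ✓ (all of [7,8])
  i=8: ✓ (all of [8,9])

0, 5, 6, 7, 8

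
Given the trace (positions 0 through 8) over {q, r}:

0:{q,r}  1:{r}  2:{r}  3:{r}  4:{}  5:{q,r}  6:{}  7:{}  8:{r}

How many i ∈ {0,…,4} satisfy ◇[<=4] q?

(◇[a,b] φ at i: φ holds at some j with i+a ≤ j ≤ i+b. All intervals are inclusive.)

Evaluate at each i in [0,4]:
  i=0: ✓ (witness j=0)
  i=1: ✓ (witness j=5)
  i=2: ✓ (witness j=5)
  i=3: ✓ (witness j=5)
  i=4: ✓ (witness j=5)
Positions where it holds: {0, 1, 2, 3, 4} → 5.

5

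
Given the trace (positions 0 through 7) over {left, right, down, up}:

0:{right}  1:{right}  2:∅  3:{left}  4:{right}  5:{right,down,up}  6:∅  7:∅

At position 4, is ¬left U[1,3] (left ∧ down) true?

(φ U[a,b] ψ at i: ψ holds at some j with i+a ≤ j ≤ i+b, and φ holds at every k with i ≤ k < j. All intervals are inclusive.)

Need some j in [5,7] with (left ∧ down), and ¬left at every k in [4,j-1].
  j=5: (left ∧ down) false.
  j=6: (left ∧ down) false.
  j=7: (left ∧ down) false.
No j in the window works → until fails.

No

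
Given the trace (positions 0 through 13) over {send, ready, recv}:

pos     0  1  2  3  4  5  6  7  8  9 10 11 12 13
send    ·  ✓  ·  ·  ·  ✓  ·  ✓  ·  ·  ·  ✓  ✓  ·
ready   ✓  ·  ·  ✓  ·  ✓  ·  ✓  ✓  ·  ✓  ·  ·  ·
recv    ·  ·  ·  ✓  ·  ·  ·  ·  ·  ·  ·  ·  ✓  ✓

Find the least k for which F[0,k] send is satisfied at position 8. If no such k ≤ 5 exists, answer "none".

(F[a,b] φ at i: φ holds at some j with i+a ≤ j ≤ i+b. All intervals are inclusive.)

3

Scan j = 8,9,… for send:
  j=8: fails
  j=9: fails
  j=10: fails
  j=11: holds
First hit at j=11, so smallest k = 11-8 = 3.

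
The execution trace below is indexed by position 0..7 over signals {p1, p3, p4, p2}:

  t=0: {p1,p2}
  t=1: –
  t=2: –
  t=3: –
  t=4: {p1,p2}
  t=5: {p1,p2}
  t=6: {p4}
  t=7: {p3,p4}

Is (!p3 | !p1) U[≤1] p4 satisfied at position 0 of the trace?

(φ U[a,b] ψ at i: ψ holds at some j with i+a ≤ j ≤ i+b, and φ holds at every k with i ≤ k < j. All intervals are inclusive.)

False

Need some j in [0,1] with p4, and (!p3 | !p1) at every k in [0,j-1].
  j=0: p4 false.
  j=1: p4 false.
No j in the window works → until fails.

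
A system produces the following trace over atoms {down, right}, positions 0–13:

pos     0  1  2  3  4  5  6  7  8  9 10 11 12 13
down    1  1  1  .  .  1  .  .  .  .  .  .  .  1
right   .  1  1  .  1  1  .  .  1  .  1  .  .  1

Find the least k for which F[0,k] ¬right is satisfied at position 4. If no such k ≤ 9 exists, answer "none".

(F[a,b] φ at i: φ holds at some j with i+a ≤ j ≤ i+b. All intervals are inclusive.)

2

Scan j = 4,5,… for ¬right:
  j=4: fails
  j=5: fails
  j=6: holds
First hit at j=6, so smallest k = 6-4 = 2.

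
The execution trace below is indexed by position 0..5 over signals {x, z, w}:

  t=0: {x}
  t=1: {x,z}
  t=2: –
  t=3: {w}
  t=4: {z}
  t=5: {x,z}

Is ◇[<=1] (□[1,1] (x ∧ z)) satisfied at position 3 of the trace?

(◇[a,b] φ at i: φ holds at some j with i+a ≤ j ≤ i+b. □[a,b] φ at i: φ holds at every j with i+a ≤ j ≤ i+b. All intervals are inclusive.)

Check □[1,1] (x ∧ z) at each j in [3,4]:
  j=3: fails at 4
  j=4: holds on [5,5]
Found at j=4 → formula holds.

True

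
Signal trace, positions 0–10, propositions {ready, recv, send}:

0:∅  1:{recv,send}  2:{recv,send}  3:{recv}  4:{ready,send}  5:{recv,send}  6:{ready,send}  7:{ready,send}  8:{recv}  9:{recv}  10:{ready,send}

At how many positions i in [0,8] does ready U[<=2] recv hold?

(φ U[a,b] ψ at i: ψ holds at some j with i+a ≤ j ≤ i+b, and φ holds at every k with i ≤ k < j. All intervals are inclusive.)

8

Evaluate at each i in [0,8]:
  i=0: ✗ (lhs fails at k=0 before rhs at j=1)
  i=1: ✓ (rhs at j=1)
  i=2: ✓ (rhs at j=2)
  i=3: ✓ (rhs at j=3)
  i=4: ✓ (rhs at j=5; lhs holds on [4,4])
  i=5: ✓ (rhs at j=5)
  i=6: ✓ (rhs at j=8; lhs holds on [6,7])
  i=7: ✓ (rhs at j=8; lhs holds on [7,7])
  i=8: ✓ (rhs at j=8)
Positions where it holds: {1, 2, 3, 4, 5, 6, 7, 8} → 8.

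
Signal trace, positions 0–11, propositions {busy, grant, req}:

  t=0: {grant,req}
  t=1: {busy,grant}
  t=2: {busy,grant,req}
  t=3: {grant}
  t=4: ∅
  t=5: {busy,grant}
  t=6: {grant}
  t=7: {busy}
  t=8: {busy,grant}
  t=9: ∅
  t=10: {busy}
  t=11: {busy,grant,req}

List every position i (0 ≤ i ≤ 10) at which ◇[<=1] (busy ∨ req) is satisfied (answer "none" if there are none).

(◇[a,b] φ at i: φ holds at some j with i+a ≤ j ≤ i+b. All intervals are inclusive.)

0, 1, 2, 4, 5, 6, 7, 8, 9, 10

Evaluate at each i in [0,10]:
  i=0: ✓ (witness j=0)
  i=1: ✓ (witness j=1)
  i=2: ✓ (witness j=2)
  i=3: ✗ (none in [3,4])
  i=4: ✓ (witness j=5)
  i=5: ✓ (witness j=5)
  i=6: ✓ (witness j=7)
  i=7: ✓ (witness j=7)
  i=8: ✓ (witness j=8)
  i=9: ✓ (witness j=10)
  i=10: ✓ (witness j=10)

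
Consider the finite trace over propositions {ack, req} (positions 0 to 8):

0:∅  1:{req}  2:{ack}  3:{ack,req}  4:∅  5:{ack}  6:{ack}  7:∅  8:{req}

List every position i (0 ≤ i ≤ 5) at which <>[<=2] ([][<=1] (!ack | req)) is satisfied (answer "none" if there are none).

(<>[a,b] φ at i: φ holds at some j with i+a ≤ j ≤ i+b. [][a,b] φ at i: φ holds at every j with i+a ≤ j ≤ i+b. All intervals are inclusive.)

Evaluate at each i in [0,5]:
  i=0: ✓ (witness j=0)
  i=1: ✓ (witness j=3)
  i=2: ✓ (witness j=3)
  i=3: ✓ (witness j=3)
  i=4: ✗ (none in [4,6])
  i=5: ✓ (witness j=7)

0, 1, 2, 3, 5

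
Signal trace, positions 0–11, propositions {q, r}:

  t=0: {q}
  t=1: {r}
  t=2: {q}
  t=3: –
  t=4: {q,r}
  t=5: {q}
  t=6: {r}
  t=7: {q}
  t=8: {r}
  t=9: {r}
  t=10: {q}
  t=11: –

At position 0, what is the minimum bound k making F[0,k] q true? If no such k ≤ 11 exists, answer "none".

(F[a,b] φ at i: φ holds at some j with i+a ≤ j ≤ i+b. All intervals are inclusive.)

Scan j = 0,1,… for q:
  j=0: holds
First hit at j=0, so smallest k = 0-0 = 0.

0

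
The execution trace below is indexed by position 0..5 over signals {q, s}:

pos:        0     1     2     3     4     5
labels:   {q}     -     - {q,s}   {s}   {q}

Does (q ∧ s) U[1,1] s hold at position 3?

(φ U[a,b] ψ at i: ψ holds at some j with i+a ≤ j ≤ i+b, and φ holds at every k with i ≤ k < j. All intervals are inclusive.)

True

Need some j in [4,4] with s, and (q ∧ s) at every k in [3,j-1].
  j=4: s holds; (q ∧ s) holds at every k in [3,3] → satisfied.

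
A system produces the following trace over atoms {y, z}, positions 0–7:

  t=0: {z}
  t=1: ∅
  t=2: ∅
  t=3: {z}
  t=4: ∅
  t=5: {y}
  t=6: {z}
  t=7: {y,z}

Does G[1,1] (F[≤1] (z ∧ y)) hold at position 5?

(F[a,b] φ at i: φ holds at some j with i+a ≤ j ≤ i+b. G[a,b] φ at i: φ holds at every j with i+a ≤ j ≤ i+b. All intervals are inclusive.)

Check F[≤1] (z ∧ y) at every j in [6,6]:
  j=6: holds (witness at 7)
All positions satisfy it → formula holds.

Yes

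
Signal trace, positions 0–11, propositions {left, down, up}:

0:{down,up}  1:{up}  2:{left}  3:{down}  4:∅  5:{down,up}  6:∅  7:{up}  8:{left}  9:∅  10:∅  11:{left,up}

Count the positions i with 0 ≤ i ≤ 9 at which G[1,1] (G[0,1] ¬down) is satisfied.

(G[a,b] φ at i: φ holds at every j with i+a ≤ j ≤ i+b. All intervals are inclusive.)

Evaluate at each i in [0,9]:
  i=0: ✓ (all of [1,1])
  i=1: ✗ (fails at j=2)
  i=2: ✗ (fails at j=3)
  i=3: ✗ (fails at j=4)
  i=4: ✗ (fails at j=5)
  i=5: ✓ (all of [6,6])
  i=6: ✓ (all of [7,7])
  i=7: ✓ (all of [8,8])
  i=8: ✓ (all of [9,9])
  i=9: ✓ (all of [10,10])
Positions where it holds: {0, 5, 6, 7, 8, 9} → 6.

6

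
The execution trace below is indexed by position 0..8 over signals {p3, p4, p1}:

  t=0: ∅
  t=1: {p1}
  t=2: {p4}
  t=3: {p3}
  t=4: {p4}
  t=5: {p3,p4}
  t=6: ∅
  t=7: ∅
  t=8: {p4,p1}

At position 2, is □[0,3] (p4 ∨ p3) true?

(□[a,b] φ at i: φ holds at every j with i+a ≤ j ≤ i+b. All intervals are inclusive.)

Yes

Check (p4 ∨ p3) at every j in [2,5]:
  j=2: true
  j=3: true
  j=4: true
  j=5: true
All positions satisfy it → formula holds.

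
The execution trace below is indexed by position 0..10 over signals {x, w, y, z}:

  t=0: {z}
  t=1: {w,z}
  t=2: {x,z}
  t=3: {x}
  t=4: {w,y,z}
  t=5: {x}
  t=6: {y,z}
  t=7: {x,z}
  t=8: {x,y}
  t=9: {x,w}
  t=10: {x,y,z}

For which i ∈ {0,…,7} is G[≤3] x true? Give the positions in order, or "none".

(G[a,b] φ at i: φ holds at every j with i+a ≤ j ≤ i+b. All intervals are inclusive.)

Evaluate at each i in [0,7]:
  i=0: ✗ (fails at j=0)
  i=1: ✗ (fails at j=1)
  i=2: ✗ (fails at j=4)
  i=3: ✗ (fails at j=4)
  i=4: ✗ (fails at j=4)
  i=5: ✗ (fails at j=6)
  i=6: ✗ (fails at j=6)
  i=7: ✓ (all of [7,10])

7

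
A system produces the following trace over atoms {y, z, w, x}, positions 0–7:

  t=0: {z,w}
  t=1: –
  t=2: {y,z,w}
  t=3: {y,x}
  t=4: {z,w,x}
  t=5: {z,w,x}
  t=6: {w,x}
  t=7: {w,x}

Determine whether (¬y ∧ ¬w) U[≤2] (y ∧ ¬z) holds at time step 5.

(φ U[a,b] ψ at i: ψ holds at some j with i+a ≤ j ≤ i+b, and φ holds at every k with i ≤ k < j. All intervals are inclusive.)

False

Need some j in [5,7] with (y ∧ ¬z), and (¬y ∧ ¬w) at every k in [5,j-1].
  j=5: (y ∧ ¬z) false.
  j=6: (y ∧ ¬z) false.
  j=7: (y ∧ ¬z) false.
No j in the window works → until fails.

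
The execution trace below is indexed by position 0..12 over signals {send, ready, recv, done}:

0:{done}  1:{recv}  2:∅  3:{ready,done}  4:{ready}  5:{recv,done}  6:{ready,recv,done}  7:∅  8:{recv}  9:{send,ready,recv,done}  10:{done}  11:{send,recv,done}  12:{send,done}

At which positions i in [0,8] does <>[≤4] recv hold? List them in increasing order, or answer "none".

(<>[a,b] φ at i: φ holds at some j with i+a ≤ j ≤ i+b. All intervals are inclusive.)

Evaluate at each i in [0,8]:
  i=0: ✓ (witness j=1)
  i=1: ✓ (witness j=1)
  i=2: ✓ (witness j=5)
  i=3: ✓ (witness j=5)
  i=4: ✓ (witness j=5)
  i=5: ✓ (witness j=5)
  i=6: ✓ (witness j=6)
  i=7: ✓ (witness j=8)
  i=8: ✓ (witness j=8)

0, 1, 2, 3, 4, 5, 6, 7, 8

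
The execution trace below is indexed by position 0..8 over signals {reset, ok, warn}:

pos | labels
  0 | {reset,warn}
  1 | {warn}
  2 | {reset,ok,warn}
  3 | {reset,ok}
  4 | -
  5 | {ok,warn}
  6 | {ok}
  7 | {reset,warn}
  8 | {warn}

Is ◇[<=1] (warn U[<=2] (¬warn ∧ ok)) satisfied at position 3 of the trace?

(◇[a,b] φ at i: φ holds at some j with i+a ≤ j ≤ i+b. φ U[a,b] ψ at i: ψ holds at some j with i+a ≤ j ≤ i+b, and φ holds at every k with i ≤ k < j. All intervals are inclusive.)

Check (warn U[<=2] (¬warn ∧ ok)) at each j in [3,4]:
  j=3: holds
  j=4: fails
Found at j=3 → formula holds.

Yes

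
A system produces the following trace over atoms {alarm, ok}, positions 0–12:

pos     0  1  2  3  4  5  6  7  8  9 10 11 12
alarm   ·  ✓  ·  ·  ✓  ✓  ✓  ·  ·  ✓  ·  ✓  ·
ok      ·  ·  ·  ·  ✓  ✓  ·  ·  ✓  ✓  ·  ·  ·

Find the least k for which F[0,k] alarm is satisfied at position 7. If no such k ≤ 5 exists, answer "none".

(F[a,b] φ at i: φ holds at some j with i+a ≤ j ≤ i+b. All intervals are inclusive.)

Scan j = 7,8,… for alarm:
  j=7: fails
  j=8: fails
  j=9: holds
First hit at j=9, so smallest k = 9-7 = 2.

2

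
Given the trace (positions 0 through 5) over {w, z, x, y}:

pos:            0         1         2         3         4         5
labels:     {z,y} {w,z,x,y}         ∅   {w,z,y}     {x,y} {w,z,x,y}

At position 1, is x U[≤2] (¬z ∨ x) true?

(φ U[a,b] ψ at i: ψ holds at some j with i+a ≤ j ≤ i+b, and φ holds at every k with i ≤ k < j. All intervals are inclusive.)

Need some j in [1,3] with (¬z ∨ x), and x at every k in [1,j-1].
  j=1: (¬z ∨ x) holds; no prefix to check → satisfied.

True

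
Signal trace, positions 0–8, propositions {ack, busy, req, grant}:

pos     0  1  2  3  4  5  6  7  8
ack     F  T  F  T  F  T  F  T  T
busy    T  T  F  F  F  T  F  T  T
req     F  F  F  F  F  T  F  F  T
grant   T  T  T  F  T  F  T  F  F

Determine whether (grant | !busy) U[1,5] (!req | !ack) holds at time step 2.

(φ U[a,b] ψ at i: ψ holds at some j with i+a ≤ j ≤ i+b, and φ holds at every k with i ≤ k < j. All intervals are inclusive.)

Holds

Need some j in [3,7] with (!req | !ack), and (grant | !busy) at every k in [2,j-1].
  j=3: (!req | !ack) holds; (grant | !busy) holds at every k in [2,2] → satisfied.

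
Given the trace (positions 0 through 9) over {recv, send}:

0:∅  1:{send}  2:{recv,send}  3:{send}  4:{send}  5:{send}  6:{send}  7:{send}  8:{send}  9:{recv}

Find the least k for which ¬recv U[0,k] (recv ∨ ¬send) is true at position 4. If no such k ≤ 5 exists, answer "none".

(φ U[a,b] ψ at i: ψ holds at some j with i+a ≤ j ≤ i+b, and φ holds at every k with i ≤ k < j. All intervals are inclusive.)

Need earliest j ≥ 4 with (recv ∨ ¬send), and ¬recv at every k in [4,j-1].
  j=4: rhs fails.
  j=5: rhs fails.
  j=6: rhs fails.
  j=7: rhs fails.
  j=8: rhs fails.
  j=9: rhs holds; lhs holds on [4,8]. k = 5.

5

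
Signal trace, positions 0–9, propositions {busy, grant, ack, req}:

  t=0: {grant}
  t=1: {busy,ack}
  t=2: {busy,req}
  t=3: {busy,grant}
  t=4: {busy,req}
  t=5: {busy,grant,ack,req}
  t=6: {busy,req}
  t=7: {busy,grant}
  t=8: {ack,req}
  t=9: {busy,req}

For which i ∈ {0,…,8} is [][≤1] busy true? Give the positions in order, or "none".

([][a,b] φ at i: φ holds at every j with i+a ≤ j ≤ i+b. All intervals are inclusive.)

Evaluate at each i in [0,8]:
  i=0: ✗ (fails at j=0)
  i=1: ✓ (all of [1,2])
  i=2: ✓ (all of [2,3])
  i=3: ✓ (all of [3,4])
  i=4: ✓ (all of [4,5])
  i=5: ✓ (all of [5,6])
  i=6: ✓ (all of [6,7])
  i=7: ✗ (fails at j=8)
  i=8: ✗ (fails at j=8)

1, 2, 3, 4, 5, 6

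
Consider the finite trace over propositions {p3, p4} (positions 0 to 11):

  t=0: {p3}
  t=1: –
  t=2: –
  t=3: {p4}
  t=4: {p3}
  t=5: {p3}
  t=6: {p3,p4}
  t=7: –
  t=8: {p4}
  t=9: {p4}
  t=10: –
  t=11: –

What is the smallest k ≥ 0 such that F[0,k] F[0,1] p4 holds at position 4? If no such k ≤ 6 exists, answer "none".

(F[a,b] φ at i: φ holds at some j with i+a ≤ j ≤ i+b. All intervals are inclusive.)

Scan j = 4,5,… for F[0,1] p4:
  j=4: fails
  j=5: holds
First hit at j=5, so smallest k = 5-4 = 1.

1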